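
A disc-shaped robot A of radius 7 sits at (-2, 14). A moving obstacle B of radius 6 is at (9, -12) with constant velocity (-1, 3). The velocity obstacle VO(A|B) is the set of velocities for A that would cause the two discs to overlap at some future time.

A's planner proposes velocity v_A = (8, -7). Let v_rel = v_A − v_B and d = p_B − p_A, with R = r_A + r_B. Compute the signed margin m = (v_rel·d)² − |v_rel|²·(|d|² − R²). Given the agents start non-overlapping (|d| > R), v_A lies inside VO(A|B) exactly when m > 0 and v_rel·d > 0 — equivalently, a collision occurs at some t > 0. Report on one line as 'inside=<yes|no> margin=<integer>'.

d = (11, -26),  |d|² = 797;  R = 7+6 = 13,  c = 797−13² = 628
v_rel = (9, -10),  |v_rel|² = 181;  v_rel·d = (9)·(11) + (-10)·(-26) = 359
181·t² − 718·t + 628 = 0  ⇒  m = 359² − 181·628 = 15213
m = 15213 > 0,  v_rel·d = 359 > 0  ⇒  inside

inside=yes margin=15213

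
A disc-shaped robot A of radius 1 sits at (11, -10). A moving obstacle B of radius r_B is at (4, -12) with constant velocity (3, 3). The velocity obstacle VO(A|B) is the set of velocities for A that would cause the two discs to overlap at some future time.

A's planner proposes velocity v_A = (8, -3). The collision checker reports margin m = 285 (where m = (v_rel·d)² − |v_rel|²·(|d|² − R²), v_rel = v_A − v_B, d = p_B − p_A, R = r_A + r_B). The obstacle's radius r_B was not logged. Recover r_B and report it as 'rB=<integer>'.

m = 285
d = (-7, -2);  v_rel = (5, -6),  |v_rel|² = 61
v_rel×d = (5)·(-2) − (-6)·(-7) = -52
since m = R²·61 − (-52)²:  R² = (2704 + 285) / 61 = 49
R = √49 = 7  ⇒  r_B = 7 − 1 = 6

rB=6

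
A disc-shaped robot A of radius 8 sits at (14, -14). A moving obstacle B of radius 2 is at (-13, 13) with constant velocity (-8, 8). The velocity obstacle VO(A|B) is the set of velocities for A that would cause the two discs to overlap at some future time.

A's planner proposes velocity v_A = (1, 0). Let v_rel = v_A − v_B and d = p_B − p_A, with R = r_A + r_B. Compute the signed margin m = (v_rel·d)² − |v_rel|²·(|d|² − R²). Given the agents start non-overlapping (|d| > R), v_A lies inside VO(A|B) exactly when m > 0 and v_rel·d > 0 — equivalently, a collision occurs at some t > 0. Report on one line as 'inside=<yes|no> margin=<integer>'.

d = (-27, 27),  |d|² = 1458;  R = 8+2 = 10,  c = 1458−10² = 1358
v_rel = (9, -8),  |v_rel|² = 145;  v_rel·d = (9)·(-27) + (-8)·(27) = -459
145·t² + 918·t + 1358 = 0  ⇒  m = (-459)² − 145·1358 = 13771
m = 13771 > 0,  v_rel·d = -459 < 0  ⇒  outside

inside=no margin=13771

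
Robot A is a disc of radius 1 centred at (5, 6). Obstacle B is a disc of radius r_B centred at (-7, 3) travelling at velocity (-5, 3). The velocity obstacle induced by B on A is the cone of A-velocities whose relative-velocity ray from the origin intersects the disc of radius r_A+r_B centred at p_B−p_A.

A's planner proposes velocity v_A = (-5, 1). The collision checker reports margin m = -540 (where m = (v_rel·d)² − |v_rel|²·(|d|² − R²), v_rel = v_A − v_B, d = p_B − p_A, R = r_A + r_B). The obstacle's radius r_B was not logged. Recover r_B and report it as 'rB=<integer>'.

m = -540
d = (-12, -3);  v_rel = (0, -2),  |v_rel|² = 4
v_rel×d = (0)·(-3) − (-2)·(-12) = -24
since m = R²·4 − (-24)²:  R² = (576 + -540) / 4 = 9
R = √9 = 3  ⇒  r_B = 3 − 1 = 2

rB=2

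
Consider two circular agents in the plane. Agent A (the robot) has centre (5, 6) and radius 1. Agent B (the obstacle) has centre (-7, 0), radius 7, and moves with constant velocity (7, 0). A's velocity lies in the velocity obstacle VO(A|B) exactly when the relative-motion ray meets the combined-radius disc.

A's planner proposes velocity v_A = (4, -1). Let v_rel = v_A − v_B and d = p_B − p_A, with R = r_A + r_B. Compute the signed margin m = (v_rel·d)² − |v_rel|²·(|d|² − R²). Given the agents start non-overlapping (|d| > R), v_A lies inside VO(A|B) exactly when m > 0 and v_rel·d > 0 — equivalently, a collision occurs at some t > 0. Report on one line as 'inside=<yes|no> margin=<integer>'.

d = (-12, -6),  |d|² = 180;  R = 1+7 = 8,  c = 180−8² = 116
v_rel = (-3, -1),  |v_rel|² = 10;  v_rel·d = (-3)·(-12) + (-1)·(-6) = 42
10·t² − 84·t + 116 = 0  ⇒  m = 42² − 10·116 = 604
m = 604 > 0,  v_rel·d = 42 > 0  ⇒  inside

inside=yes margin=604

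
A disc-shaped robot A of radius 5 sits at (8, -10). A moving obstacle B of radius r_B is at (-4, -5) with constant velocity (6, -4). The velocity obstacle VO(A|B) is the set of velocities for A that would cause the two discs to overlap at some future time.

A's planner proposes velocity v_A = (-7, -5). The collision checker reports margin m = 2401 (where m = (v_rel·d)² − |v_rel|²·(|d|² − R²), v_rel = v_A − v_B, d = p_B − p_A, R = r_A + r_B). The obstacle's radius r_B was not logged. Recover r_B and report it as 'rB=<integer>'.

m = 2401
d = (-12, 5);  v_rel = (-13, -1),  |v_rel|² = 170
v_rel×d = (-13)·(5) − (-1)·(-12) = -77
since m = R²·170 − (-77)²:  R² = (5929 + 2401) / 170 = 49
R = √49 = 7  ⇒  r_B = 7 − 5 = 2

rB=2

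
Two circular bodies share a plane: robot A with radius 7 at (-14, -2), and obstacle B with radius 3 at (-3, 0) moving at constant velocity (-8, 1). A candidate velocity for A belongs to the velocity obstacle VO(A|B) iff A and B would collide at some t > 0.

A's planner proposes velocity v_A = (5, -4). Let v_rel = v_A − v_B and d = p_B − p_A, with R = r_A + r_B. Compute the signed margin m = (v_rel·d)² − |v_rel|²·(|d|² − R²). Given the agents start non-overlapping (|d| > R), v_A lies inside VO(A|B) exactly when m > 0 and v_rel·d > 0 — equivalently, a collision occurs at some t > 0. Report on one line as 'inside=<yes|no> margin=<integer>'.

d = (11, 2),  |d|² = 125;  R = 7+3 = 10,  c = 125−10² = 25
v_rel = (13, -5),  |v_rel|² = 194;  v_rel·d = (13)·(11) + (-5)·(2) = 133
194·t² − 266·t + 25 = 0  ⇒  m = 133² − 194·25 = 12839
m = 12839 > 0,  v_rel·d = 133 > 0  ⇒  inside

inside=yes margin=12839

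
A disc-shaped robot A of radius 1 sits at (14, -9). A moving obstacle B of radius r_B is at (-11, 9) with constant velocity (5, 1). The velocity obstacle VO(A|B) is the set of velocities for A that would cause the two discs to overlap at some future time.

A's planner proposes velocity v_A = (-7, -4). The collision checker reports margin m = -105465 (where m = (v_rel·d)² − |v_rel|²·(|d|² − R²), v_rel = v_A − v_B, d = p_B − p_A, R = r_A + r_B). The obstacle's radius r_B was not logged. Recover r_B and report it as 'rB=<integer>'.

m = -105465
d = (-25, 18);  v_rel = (-12, -5),  |v_rel|² = 169
v_rel×d = (-12)·(18) − (-5)·(-25) = -341
since m = R²·169 − (-341)²:  R² = (116281 + -105465) / 169 = 64
R = √64 = 8  ⇒  r_B = 8 − 1 = 7

rB=7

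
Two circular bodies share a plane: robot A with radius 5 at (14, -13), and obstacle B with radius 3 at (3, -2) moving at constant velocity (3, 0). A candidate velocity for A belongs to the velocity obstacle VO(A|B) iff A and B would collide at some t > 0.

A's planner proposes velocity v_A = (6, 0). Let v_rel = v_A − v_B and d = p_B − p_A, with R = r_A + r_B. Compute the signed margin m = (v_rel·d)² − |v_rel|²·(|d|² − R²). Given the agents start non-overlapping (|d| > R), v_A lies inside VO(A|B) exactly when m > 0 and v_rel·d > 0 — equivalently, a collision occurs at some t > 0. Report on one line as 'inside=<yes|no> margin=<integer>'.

d = (-11, 11),  |d|² = 242;  R = 5+3 = 8,  c = 242−8² = 178
v_rel = (3, 0),  |v_rel|² = 9;  v_rel·d = (3)·(-11) + (0)·(11) = -33
9·t² + 66·t + 178 = 0  ⇒  m = (-33)² − 9·178 = -513
m = -513 < 0,  v_rel·d = -33 < 0  ⇒  outside

inside=no margin=-513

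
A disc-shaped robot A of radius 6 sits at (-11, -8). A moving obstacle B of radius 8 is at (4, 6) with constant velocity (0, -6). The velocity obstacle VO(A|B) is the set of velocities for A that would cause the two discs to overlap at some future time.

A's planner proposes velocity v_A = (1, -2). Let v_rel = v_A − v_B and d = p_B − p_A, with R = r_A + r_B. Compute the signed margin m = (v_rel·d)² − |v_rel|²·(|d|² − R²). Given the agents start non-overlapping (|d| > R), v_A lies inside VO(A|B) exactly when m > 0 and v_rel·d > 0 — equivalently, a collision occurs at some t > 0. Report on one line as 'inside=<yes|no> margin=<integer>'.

d = (15, 14),  |d|² = 421;  R = 6+8 = 14,  c = 421−14² = 225
v_rel = (1, 4),  |v_rel|² = 17;  v_rel·d = (1)·(15) + (4)·(14) = 71
17·t² − 142·t + 225 = 0  ⇒  m = 71² − 17·225 = 1216
m = 1216 > 0,  v_rel·d = 71 > 0  ⇒  inside

inside=yes margin=1216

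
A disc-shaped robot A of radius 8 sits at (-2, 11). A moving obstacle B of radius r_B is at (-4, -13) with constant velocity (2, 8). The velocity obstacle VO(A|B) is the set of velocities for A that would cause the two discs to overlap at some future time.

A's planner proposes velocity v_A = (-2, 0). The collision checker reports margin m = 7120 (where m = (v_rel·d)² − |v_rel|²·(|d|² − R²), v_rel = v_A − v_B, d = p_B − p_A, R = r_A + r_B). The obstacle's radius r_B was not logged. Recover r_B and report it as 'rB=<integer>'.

m = 7120
d = (-2, -24);  v_rel = (-4, -8),  |v_rel|² = 80
v_rel×d = (-4)·(-24) − (-8)·(-2) = 80
since m = R²·80 − 80²:  R² = (6400 + 7120) / 80 = 169
R = √169 = 13  ⇒  r_B = 13 − 8 = 5

rB=5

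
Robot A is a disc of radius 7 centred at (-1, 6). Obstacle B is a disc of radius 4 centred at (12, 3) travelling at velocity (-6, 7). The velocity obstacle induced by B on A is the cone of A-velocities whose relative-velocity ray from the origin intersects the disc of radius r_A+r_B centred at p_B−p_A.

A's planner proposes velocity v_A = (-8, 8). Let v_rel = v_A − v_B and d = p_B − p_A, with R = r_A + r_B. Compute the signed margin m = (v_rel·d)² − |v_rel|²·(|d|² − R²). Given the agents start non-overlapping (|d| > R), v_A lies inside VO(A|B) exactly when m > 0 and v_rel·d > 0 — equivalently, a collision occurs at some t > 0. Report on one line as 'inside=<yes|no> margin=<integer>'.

d = (13, -3),  |d|² = 178;  R = 7+4 = 11,  c = 178−11² = 57
v_rel = (-2, 1),  |v_rel|² = 5;  v_rel·d = (-2)·(13) + (1)·(-3) = -29
5·t² + 58·t + 57 = 0  ⇒  m = (-29)² − 5·57 = 556
m = 556 > 0,  v_rel·d = -29 < 0  ⇒  outside

inside=no margin=556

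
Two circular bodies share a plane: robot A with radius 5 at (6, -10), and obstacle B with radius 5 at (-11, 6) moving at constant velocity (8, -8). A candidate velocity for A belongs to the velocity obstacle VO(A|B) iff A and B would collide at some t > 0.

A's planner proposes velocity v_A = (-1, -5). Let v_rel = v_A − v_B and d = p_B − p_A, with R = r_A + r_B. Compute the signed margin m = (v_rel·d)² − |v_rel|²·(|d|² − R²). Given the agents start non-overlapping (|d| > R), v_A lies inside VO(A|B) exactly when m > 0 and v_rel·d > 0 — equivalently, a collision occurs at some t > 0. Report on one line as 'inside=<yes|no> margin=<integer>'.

d = (-17, 16),  |d|² = 545;  R = 5+5 = 10,  c = 545−10² = 445
v_rel = (-9, 3),  |v_rel|² = 90;  v_rel·d = (-9)·(-17) + (3)·(16) = 201
90·t² − 402·t + 445 = 0  ⇒  m = 201² − 90·445 = 351
m = 351 > 0,  v_rel·d = 201 > 0  ⇒  inside

inside=yes margin=351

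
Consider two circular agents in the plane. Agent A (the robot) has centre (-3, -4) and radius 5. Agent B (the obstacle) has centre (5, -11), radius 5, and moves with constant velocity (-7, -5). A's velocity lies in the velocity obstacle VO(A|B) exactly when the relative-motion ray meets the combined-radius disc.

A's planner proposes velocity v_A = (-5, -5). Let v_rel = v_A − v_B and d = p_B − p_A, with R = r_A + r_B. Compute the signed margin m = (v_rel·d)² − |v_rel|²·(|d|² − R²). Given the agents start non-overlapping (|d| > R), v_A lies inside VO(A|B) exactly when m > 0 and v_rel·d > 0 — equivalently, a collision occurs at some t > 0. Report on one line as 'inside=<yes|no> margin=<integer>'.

d = (8, -7),  |d|² = 113;  R = 5+5 = 10,  c = 113−10² = 13
v_rel = (2, 0),  |v_rel|² = 4;  v_rel·d = (2)·(8) + (0)·(-7) = 16
4·t² − 32·t + 13 = 0  ⇒  m = 16² − 4·13 = 204
m = 204 > 0,  v_rel·d = 16 > 0  ⇒  inside

inside=yes margin=204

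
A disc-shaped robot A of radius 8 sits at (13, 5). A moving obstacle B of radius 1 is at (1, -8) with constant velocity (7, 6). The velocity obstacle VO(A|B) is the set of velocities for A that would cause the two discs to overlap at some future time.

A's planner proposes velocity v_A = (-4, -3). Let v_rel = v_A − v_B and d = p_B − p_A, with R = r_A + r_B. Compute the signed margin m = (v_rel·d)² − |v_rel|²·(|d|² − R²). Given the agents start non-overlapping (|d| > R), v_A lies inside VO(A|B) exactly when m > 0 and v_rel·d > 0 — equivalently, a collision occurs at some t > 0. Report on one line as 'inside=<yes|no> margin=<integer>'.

d = (-12, -13),  |d|² = 313;  R = 8+1 = 9,  c = 313−9² = 232
v_rel = (-11, -9),  |v_rel|² = 202;  v_rel·d = (-11)·(-12) + (-9)·(-13) = 249
202·t² − 498·t + 232 = 0  ⇒  m = 249² − 202·232 = 15137
m = 15137 > 0,  v_rel·d = 249 > 0  ⇒  inside

inside=yes margin=15137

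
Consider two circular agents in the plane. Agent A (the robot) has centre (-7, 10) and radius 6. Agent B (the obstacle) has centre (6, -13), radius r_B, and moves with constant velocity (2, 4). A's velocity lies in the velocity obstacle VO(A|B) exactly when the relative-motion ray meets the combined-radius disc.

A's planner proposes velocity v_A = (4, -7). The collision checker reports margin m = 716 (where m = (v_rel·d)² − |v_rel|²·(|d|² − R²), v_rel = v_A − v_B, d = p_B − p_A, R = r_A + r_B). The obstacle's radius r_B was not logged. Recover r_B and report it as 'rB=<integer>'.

m = 716
d = (13, -23);  v_rel = (2, -11),  |v_rel|² = 125
v_rel×d = (2)·(-23) − (-11)·(13) = 97
since m = R²·125 − 97²:  R² = (9409 + 716) / 125 = 81
R = √81 = 9  ⇒  r_B = 9 − 6 = 3

rB=3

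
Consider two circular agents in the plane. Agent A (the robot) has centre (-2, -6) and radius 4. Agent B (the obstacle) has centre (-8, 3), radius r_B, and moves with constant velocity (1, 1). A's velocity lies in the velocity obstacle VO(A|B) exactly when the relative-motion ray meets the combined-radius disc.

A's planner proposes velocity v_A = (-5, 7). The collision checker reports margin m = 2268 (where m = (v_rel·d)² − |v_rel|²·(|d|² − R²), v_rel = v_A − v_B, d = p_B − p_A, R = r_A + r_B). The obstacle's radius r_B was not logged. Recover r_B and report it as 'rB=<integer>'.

m = 2268
d = (-6, 9);  v_rel = (-6, 6),  |v_rel|² = 72
v_rel×d = (-6)·(9) − (6)·(-6) = -18
since m = R²·72 − (-18)²:  R² = (324 + 2268) / 72 = 36
R = √36 = 6  ⇒  r_B = 6 − 4 = 2

rB=2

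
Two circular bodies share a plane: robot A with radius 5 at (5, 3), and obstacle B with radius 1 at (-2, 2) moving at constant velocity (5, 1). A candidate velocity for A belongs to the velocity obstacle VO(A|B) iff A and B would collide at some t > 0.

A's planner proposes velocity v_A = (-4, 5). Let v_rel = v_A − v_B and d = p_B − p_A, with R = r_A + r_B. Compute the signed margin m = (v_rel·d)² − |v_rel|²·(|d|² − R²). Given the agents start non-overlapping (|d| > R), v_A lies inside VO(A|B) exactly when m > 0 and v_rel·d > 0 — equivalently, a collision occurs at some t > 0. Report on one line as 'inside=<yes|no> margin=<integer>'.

d = (-7, -1),  |d|² = 50;  R = 5+1 = 6,  c = 50−6² = 14
v_rel = (-9, 4),  |v_rel|² = 97;  v_rel·d = (-9)·(-7) + (4)·(-1) = 59
97·t² − 118·t + 14 = 0  ⇒  m = 59² − 97·14 = 2123
m = 2123 > 0,  v_rel·d = 59 > 0  ⇒  inside

inside=yes margin=2123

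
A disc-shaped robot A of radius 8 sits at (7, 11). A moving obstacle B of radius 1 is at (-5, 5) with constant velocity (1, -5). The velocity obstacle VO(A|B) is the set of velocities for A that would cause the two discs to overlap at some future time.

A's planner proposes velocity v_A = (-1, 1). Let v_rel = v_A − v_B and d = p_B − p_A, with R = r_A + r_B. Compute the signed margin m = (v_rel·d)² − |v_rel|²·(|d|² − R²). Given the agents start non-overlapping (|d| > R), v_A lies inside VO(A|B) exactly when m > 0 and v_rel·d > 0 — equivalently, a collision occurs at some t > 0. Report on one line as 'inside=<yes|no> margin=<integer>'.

d = (-12, -6),  |d|² = 180;  R = 8+1 = 9,  c = 180−9² = 99
v_rel = (-2, 6),  |v_rel|² = 40;  v_rel·d = (-2)·(-12) + (6)·(-6) = -12
40·t² + 24·t + 99 = 0  ⇒  m = (-12)² − 40·99 = -3816
m = -3816 < 0,  v_rel·d = -12 < 0  ⇒  outside

inside=no margin=-3816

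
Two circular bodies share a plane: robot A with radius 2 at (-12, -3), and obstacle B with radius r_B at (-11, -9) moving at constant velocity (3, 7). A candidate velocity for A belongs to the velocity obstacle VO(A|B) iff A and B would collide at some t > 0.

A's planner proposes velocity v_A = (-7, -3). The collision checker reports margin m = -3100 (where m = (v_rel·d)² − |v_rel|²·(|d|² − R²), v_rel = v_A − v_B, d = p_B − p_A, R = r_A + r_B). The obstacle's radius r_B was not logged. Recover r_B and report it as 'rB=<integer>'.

m = -3100
d = (1, -6);  v_rel = (-10, -10),  |v_rel|² = 200
v_rel×d = (-10)·(-6) − (-10)·(1) = 70
since m = R²·200 − 70²:  R² = (4900 + -3100) / 200 = 9
R = √9 = 3  ⇒  r_B = 3 − 2 = 1

rB=1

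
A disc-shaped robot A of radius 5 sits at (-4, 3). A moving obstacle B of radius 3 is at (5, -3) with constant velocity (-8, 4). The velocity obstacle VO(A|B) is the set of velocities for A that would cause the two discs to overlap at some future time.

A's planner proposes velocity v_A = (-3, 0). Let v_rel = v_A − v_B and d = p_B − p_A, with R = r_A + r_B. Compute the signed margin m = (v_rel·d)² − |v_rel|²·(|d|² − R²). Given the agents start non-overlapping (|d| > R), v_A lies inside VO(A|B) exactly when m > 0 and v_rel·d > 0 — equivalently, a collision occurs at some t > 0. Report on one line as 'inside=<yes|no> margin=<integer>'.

d = (9, -6),  |d|² = 117;  R = 5+3 = 8,  c = 117−8² = 53
v_rel = (5, -4),  |v_rel|² = 41;  v_rel·d = (5)·(9) + (-4)·(-6) = 69
41·t² − 138·t + 53 = 0  ⇒  m = 69² − 41·53 = 2588
m = 2588 > 0,  v_rel·d = 69 > 0  ⇒  inside

inside=yes margin=2588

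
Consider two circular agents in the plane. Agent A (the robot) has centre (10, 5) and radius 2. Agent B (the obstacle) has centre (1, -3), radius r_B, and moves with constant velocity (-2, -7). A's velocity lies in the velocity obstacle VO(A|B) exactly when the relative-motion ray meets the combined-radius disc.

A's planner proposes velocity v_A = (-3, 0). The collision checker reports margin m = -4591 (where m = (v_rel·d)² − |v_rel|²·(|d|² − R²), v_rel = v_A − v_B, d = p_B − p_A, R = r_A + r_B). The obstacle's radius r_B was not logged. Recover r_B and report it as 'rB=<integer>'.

m = -4591
d = (-9, -8);  v_rel = (-1, 7),  |v_rel|² = 50
v_rel×d = (-1)·(-8) − (7)·(-9) = 71
since m = R²·50 − 71²:  R² = (5041 + -4591) / 50 = 9
R = √9 = 3  ⇒  r_B = 3 − 2 = 1

rB=1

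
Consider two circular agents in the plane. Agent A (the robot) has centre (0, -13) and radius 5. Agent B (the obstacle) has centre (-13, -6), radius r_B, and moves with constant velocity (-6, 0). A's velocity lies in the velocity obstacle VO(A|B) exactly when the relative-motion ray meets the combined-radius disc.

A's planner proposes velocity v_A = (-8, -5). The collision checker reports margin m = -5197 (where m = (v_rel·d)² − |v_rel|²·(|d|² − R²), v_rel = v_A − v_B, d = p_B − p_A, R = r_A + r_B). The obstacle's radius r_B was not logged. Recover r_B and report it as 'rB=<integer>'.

m = -5197
d = (-13, 7);  v_rel = (-2, -5),  |v_rel|² = 29
v_rel×d = (-2)·(7) − (-5)·(-13) = -79
since m = R²·29 − (-79)²:  R² = (6241 + -5197) / 29 = 36
R = √36 = 6  ⇒  r_B = 6 − 5 = 1

rB=1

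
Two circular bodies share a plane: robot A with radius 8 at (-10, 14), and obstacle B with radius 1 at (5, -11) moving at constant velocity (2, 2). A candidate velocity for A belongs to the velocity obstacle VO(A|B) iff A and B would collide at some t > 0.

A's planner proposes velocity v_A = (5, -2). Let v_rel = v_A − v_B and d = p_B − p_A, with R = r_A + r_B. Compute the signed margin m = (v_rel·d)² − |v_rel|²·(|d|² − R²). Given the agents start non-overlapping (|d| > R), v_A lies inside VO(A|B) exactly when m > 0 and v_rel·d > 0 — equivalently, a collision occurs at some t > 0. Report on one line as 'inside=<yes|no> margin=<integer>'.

d = (15, -25),  |d|² = 850;  R = 8+1 = 9,  c = 850−9² = 769
v_rel = (3, -4),  |v_rel|² = 25;  v_rel·d = (3)·(15) + (-4)·(-25) = 145
25·t² − 290·t + 769 = 0  ⇒  m = 145² − 25·769 = 1800
m = 1800 > 0,  v_rel·d = 145 > 0  ⇒  inside

inside=yes margin=1800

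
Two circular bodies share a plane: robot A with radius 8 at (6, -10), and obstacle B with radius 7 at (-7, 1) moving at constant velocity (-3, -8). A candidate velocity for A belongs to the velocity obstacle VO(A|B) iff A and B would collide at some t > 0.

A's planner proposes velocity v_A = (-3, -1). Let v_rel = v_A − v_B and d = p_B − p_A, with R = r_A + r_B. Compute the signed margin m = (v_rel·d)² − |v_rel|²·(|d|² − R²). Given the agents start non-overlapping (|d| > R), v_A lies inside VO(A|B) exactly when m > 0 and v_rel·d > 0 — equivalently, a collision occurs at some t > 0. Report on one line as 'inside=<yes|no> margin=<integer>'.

d = (-13, 11),  |d|² = 290;  R = 8+7 = 15,  c = 290−15² = 65
v_rel = (0, 7),  |v_rel|² = 49;  v_rel·d = (0)·(-13) + (7)·(11) = 77
49·t² − 154·t + 65 = 0  ⇒  m = 77² − 49·65 = 2744
m = 2744 > 0,  v_rel·d = 77 > 0  ⇒  inside

inside=yes margin=2744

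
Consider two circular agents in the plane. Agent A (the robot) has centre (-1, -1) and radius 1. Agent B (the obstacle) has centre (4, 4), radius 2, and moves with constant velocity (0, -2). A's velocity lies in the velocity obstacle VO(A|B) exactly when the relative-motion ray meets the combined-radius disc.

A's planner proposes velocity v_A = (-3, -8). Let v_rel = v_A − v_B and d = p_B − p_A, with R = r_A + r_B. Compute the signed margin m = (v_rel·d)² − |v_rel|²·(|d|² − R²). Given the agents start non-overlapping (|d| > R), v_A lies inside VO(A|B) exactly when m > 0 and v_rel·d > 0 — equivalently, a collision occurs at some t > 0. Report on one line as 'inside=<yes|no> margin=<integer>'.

d = (5, 5),  |d|² = 50;  R = 1+2 = 3,  c = 50−3² = 41
v_rel = (-3, -6),  |v_rel|² = 45;  v_rel·d = (-3)·(5) + (-6)·(5) = -45
45·t² + 90·t + 41 = 0  ⇒  m = (-45)² − 45·41 = 180
m = 180 > 0,  v_rel·d = -45 < 0  ⇒  outside

inside=no margin=180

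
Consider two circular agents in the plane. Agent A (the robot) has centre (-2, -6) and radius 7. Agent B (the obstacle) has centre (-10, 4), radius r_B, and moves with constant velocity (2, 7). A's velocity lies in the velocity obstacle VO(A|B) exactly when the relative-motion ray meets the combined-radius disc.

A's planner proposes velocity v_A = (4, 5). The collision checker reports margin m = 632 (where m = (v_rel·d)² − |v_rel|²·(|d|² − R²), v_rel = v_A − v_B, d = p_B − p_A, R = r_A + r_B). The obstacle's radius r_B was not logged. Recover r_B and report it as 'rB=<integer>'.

m = 632
d = (-8, 10);  v_rel = (2, -2),  |v_rel|² = 8
v_rel×d = (2)·(10) − (-2)·(-8) = 4
since m = R²·8 − 4²:  R² = (16 + 632) / 8 = 81
R = √81 = 9  ⇒  r_B = 9 − 7 = 2

rB=2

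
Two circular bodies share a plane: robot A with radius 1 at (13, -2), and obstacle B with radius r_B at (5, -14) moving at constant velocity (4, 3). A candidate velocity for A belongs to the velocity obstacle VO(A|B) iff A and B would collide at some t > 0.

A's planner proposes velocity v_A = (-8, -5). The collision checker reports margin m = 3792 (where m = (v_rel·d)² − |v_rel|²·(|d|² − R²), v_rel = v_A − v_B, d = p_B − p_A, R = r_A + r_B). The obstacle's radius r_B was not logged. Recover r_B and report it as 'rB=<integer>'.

m = 3792
d = (-8, -12);  v_rel = (-12, -8),  |v_rel|² = 208
v_rel×d = (-12)·(-12) − (-8)·(-8) = 80
since m = R²·208 − 80²:  R² = (6400 + 3792) / 208 = 49
R = √49 = 7  ⇒  r_B = 7 − 1 = 6

rB=6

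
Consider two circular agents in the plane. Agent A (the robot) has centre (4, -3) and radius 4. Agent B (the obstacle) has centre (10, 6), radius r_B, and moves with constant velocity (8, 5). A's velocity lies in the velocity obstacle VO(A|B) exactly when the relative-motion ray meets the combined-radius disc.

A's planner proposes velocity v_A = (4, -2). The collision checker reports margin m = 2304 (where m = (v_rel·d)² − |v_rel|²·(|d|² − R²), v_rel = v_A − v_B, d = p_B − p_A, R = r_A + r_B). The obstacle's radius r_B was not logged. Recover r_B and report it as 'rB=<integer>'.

m = 2304
d = (6, 9);  v_rel = (-4, -7),  |v_rel|² = 65
v_rel×d = (-4)·(9) − (-7)·(6) = 6
since m = R²·65 − 6²:  R² = (36 + 2304) / 65 = 36
R = √36 = 6  ⇒  r_B = 6 − 4 = 2

rB=2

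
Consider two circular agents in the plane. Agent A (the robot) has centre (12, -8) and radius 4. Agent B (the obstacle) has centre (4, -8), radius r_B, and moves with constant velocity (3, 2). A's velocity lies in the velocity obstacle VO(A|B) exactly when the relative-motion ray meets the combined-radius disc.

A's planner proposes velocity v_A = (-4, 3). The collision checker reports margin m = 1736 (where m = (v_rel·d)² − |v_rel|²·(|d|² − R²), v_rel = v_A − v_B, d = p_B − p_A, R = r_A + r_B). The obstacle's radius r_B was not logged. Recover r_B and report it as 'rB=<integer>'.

m = 1736
d = (-8, 0);  v_rel = (-7, 1),  |v_rel|² = 50
v_rel×d = (-7)·(0) − (1)·(-8) = 8
since m = R²·50 − 8²:  R² = (64 + 1736) / 50 = 36
R = √36 = 6  ⇒  r_B = 6 − 4 = 2

rB=2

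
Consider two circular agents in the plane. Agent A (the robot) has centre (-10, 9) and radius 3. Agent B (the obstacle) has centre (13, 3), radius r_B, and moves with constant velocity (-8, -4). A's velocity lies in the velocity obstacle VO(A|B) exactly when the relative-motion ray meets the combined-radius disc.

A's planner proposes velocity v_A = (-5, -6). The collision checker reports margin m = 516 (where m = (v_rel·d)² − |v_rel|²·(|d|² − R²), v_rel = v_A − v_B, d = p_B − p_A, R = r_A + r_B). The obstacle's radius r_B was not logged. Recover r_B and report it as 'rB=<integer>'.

m = 516
d = (23, -6);  v_rel = (3, -2),  |v_rel|² = 13
v_rel×d = (3)·(-6) − (-2)·(23) = 28
since m = R²·13 − 28²:  R² = (784 + 516) / 13 = 100
R = √100 = 10  ⇒  r_B = 10 − 3 = 7

rB=7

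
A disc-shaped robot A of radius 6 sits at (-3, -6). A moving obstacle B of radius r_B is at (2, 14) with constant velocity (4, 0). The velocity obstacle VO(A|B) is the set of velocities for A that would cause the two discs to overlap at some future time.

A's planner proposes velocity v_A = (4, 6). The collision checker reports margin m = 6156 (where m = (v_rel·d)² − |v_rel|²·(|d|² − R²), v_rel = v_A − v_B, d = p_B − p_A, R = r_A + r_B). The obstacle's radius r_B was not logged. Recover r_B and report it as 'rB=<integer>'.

m = 6156
d = (5, 20);  v_rel = (0, 6),  |v_rel|² = 36
v_rel×d = (0)·(20) − (6)·(5) = -30
since m = R²·36 − (-30)²:  R² = (900 + 6156) / 36 = 196
R = √196 = 14  ⇒  r_B = 14 − 6 = 8

rB=8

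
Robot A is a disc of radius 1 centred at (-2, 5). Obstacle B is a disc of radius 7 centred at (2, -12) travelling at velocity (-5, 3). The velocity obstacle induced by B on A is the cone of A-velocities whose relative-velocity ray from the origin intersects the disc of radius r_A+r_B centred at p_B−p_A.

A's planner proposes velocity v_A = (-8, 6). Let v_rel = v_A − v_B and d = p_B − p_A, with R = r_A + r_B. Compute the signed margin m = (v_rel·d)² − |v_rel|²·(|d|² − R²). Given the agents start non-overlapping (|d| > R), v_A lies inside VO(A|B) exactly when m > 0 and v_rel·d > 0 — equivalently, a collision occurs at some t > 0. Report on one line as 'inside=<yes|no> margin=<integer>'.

d = (4, -17),  |d|² = 305;  R = 1+7 = 8,  c = 305−8² = 241
v_rel = (-3, 3),  |v_rel|² = 18;  v_rel·d = (-3)·(4) + (3)·(-17) = -63
18·t² + 126·t + 241 = 0  ⇒  m = (-63)² − 18·241 = -369
m = -369 < 0,  v_rel·d = -63 < 0  ⇒  outside

inside=no margin=-369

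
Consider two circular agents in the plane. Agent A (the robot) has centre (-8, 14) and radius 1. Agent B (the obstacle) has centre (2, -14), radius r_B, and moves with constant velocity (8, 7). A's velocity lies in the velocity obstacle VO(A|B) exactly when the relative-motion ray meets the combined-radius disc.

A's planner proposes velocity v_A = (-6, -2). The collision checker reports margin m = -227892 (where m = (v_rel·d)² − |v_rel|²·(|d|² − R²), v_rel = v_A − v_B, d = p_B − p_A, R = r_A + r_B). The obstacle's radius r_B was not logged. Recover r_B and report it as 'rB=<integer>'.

m = -227892
d = (10, -28);  v_rel = (-14, -9),  |v_rel|² = 277
v_rel×d = (-14)·(-28) − (-9)·(10) = 482
since m = R²·277 − 482²:  R² = (232324 + -227892) / 277 = 16
R = √16 = 4  ⇒  r_B = 4 − 1 = 3

rB=3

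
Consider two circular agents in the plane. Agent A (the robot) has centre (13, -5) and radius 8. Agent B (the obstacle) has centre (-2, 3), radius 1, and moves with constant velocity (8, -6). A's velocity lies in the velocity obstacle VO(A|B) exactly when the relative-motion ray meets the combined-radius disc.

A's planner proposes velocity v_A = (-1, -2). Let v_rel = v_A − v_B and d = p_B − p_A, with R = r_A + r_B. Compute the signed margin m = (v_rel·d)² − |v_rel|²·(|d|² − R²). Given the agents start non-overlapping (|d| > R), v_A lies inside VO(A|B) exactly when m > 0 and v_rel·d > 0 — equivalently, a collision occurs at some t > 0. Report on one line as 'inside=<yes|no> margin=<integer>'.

d = (-15, 8),  |d|² = 289;  R = 8+1 = 9,  c = 289−9² = 208
v_rel = (-9, 4),  |v_rel|² = 97;  v_rel·d = (-9)·(-15) + (4)·(8) = 167
97·t² − 334·t + 208 = 0  ⇒  m = 167² − 97·208 = 7713
m = 7713 > 0,  v_rel·d = 167 > 0  ⇒  inside

inside=yes margin=7713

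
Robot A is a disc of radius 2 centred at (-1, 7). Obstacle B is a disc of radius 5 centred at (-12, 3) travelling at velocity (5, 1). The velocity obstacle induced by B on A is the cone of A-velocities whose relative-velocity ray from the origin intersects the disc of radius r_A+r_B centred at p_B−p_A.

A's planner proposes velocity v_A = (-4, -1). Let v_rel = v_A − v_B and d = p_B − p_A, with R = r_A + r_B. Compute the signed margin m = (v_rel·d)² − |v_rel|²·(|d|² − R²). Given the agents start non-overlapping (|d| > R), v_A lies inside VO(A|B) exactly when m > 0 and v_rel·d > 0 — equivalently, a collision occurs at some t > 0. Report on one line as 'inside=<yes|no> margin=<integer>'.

d = (-11, -4),  |d|² = 137;  R = 2+5 = 7,  c = 137−7² = 88
v_rel = (-9, -2),  |v_rel|² = 85;  v_rel·d = (-9)·(-11) + (-2)·(-4) = 107
85·t² − 214·t + 88 = 0  ⇒  m = 107² − 85·88 = 3969
m = 3969 > 0,  v_rel·d = 107 > 0  ⇒  inside

inside=yes margin=3969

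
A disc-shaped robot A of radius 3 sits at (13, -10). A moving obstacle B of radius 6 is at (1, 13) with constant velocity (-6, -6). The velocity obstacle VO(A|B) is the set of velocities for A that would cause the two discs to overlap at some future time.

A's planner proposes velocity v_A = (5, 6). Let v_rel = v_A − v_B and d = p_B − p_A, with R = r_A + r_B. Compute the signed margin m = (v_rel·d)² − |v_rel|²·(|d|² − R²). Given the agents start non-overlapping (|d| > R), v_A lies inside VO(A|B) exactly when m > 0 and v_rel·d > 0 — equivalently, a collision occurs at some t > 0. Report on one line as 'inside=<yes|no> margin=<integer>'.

d = (-12, 23),  |d|² = 673;  R = 3+6 = 9,  c = 673−9² = 592
v_rel = (11, 12),  |v_rel|² = 265;  v_rel·d = (11)·(-12) + (12)·(23) = 144
265·t² − 288·t + 592 = 0  ⇒  m = 144² − 265·592 = -136144
m = -136144 < 0,  v_rel·d = 144 > 0  ⇒  outside

inside=no margin=-136144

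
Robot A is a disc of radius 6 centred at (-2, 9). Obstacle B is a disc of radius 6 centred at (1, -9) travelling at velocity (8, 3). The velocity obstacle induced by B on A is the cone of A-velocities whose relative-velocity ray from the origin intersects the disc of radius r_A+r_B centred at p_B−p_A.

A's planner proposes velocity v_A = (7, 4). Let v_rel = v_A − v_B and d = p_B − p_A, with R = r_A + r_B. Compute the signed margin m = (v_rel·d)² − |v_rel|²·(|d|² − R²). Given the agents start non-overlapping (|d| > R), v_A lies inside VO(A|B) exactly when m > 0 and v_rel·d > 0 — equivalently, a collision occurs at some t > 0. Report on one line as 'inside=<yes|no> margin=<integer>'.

d = (3, -18),  |d|² = 333;  R = 6+6 = 12,  c = 333−12² = 189
v_rel = (-1, 1),  |v_rel|² = 2;  v_rel·d = (-1)·(3) + (1)·(-18) = -21
2·t² + 42·t + 189 = 0  ⇒  m = (-21)² − 2·189 = 63
m = 63 > 0,  v_rel·d = -21 < 0  ⇒  outside

inside=no margin=63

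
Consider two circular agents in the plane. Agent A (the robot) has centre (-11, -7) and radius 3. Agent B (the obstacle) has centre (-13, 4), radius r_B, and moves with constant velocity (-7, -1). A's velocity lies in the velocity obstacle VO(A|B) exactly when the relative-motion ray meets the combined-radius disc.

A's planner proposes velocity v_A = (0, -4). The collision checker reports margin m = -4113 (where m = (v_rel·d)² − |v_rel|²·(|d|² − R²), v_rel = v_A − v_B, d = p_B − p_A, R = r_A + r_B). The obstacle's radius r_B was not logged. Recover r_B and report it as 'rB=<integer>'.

m = -4113
d = (-2, 11);  v_rel = (7, -3),  |v_rel|² = 58
v_rel×d = (7)·(11) − (-3)·(-2) = 71
since m = R²·58 − 71²:  R² = (5041 + -4113) / 58 = 16
R = √16 = 4  ⇒  r_B = 4 − 3 = 1

rB=1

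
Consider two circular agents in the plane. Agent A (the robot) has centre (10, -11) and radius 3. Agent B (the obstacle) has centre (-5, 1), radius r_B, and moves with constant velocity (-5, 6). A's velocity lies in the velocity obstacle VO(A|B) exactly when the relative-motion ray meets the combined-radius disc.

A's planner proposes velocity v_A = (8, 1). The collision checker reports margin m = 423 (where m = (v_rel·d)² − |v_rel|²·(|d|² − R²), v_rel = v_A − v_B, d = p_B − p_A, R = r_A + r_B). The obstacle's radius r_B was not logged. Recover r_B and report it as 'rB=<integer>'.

m = 423
d = (-15, 12);  v_rel = (13, -5),  |v_rel|² = 194
v_rel×d = (13)·(12) − (-5)·(-15) = 81
since m = R²·194 − 81²:  R² = (6561 + 423) / 194 = 36
R = √36 = 6  ⇒  r_B = 6 − 3 = 3

rB=3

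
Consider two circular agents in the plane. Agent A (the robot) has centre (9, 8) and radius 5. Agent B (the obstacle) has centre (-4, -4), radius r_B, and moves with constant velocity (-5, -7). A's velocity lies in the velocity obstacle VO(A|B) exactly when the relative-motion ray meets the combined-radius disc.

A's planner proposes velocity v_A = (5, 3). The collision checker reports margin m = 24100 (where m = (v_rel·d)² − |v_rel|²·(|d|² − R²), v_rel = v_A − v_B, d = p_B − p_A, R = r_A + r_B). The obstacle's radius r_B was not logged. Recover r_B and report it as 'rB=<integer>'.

m = 24100
d = (-13, -12);  v_rel = (10, 10),  |v_rel|² = 200
v_rel×d = (10)·(-12) − (10)·(-13) = 10
since m = R²·200 − 10²:  R² = (100 + 24100) / 200 = 121
R = √121 = 11  ⇒  r_B = 11 − 5 = 6

rB=6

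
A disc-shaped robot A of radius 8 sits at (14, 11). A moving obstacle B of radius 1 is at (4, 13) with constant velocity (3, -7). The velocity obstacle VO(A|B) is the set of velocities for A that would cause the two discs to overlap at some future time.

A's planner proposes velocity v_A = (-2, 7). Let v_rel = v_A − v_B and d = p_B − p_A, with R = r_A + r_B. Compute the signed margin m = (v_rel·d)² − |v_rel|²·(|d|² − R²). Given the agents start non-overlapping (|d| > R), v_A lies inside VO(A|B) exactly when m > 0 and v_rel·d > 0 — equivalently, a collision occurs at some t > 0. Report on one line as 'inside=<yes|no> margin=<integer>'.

d = (-10, 2),  |d|² = 104;  R = 8+1 = 9,  c = 104−9² = 23
v_rel = (-5, 14),  |v_rel|² = 221;  v_rel·d = (-5)·(-10) + (14)·(2) = 78
221·t² − 156·t + 23 = 0  ⇒  m = 78² − 221·23 = 1001
m = 1001 > 0,  v_rel·d = 78 > 0  ⇒  inside

inside=yes margin=1001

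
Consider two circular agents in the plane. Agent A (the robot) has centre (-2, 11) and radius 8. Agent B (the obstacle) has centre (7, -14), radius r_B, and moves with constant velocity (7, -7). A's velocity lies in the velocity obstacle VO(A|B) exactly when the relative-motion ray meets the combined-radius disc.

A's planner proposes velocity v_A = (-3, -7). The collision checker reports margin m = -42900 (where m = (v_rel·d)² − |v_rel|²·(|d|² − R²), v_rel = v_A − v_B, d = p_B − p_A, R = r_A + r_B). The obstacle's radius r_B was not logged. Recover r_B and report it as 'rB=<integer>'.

m = -42900
d = (9, -25);  v_rel = (-10, 0),  |v_rel|² = 100
v_rel×d = (-10)·(-25) − (0)·(9) = 250
since m = R²·100 − 250²:  R² = (62500 + -42900) / 100 = 196
R = √196 = 14  ⇒  r_B = 14 − 8 = 6

rB=6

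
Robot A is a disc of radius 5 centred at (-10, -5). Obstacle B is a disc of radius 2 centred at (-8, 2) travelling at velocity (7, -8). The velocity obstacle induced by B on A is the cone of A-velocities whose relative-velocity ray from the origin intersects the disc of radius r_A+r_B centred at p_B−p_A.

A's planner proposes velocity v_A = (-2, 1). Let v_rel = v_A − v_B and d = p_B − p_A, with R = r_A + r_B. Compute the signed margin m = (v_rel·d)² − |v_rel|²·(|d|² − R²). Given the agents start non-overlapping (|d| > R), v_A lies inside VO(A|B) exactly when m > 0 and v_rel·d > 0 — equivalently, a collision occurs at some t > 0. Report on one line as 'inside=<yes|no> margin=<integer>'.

d = (2, 7),  |d|² = 53;  R = 5+2 = 7,  c = 53−7² = 4
v_rel = (-9, 9),  |v_rel|² = 162;  v_rel·d = (-9)·(2) + (9)·(7) = 45
162·t² − 90·t + 4 = 0  ⇒  m = 45² − 162·4 = 1377
m = 1377 > 0,  v_rel·d = 45 > 0  ⇒  inside

inside=yes margin=1377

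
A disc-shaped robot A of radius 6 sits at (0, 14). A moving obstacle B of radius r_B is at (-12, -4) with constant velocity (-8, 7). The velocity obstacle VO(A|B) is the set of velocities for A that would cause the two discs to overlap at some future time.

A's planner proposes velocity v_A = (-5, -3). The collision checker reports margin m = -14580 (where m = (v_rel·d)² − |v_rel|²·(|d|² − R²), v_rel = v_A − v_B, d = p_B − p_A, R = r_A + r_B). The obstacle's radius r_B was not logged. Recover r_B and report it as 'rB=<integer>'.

m = -14580
d = (-12, -18);  v_rel = (3, -10),  |v_rel|² = 109
v_rel×d = (3)·(-18) − (-10)·(-12) = -174
since m = R²·109 − (-174)²:  R² = (30276 + -14580) / 109 = 144
R = √144 = 12  ⇒  r_B = 12 − 6 = 6

rB=6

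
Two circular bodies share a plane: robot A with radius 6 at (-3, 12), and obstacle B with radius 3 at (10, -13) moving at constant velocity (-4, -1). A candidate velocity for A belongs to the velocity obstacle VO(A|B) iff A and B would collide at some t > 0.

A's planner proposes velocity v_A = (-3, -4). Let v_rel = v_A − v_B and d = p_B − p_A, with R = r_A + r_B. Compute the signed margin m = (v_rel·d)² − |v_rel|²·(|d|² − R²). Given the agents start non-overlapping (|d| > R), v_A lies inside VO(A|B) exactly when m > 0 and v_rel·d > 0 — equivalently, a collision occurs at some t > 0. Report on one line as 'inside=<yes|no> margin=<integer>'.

d = (13, -25),  |d|² = 794;  R = 6+3 = 9,  c = 794−9² = 713
v_rel = (1, -3),  |v_rel|² = 10;  v_rel·d = (1)·(13) + (-3)·(-25) = 88
10·t² − 176·t + 713 = 0  ⇒  m = 88² − 10·713 = 614
m = 614 > 0,  v_rel·d = 88 > 0  ⇒  inside

inside=yes margin=614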